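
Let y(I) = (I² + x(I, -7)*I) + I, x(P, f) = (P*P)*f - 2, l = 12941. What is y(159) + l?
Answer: -28099690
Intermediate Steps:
x(P, f) = -2 + f*P² (x(P, f) = P²*f - 2 = f*P² - 2 = -2 + f*P²)
y(I) = I + I² + I*(-2 - 7*I²) (y(I) = (I² + (-2 - 7*I²)*I) + I = (I² + I*(-2 - 7*I²)) + I = I + I² + I*(-2 - 7*I²))
y(159) + l = 159*(-1 + 159 - 7*159²) + 12941 = 159*(-1 + 159 - 7*25281) + 12941 = 159*(-1 + 159 - 176967) + 12941 = 159*(-176809) + 12941 = -28112631 + 12941 = -28099690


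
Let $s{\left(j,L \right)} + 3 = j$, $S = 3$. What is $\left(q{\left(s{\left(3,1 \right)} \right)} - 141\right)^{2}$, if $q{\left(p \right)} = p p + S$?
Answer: $19044$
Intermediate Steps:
$s{\left(j,L \right)} = -3 + j$
$q{\left(p \right)} = 3 + p^{2}$ ($q{\left(p \right)} = p p + 3 = p^{2} + 3 = 3 + p^{2}$)
$\left(q{\left(s{\left(3,1 \right)} \right)} - 141\right)^{2} = \left(\left(3 + \left(-3 + 3\right)^{2}\right) - 141\right)^{2} = \left(\left(3 + 0^{2}\right) - 141\right)^{2} = \left(\left(3 + 0\right) - 141\right)^{2} = \left(3 - 141\right)^{2} = \left(-138\right)^{2} = 19044$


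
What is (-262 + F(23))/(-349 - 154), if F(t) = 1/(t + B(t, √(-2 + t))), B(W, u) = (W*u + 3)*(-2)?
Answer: 11566531/22205941 + 46*√21/22205941 ≈ 0.52089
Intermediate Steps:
B(W, u) = -6 - 2*W*u (B(W, u) = (3 + W*u)*(-2) = -6 - 2*W*u)
F(t) = 1/(-6 + t - 2*t*√(-2 + t)) (F(t) = 1/(t + (-6 - 2*t*√(-2 + t))) = 1/(-6 + t - 2*t*√(-2 + t)))
(-262 + F(23))/(-349 - 154) = (-262 - 1/(6 - 1*23 + 2*23*√(-2 + 23)))/(-349 - 154) = (-262 - 1/(6 - 23 + 2*23*√21))/(-503) = (-262 - 1/(6 - 23 + 46*√21))*(-1/503) = (-262 - 1/(-17 + 46*√21))*(-1/503) = 262/503 + 1/(503*(-17 + 46*√21))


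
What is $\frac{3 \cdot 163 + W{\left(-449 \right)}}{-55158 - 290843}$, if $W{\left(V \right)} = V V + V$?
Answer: $- \frac{201641}{346001} \approx -0.58278$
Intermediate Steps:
$W{\left(V \right)} = V + V^{2}$ ($W{\left(V \right)} = V^{2} + V = V + V^{2}$)
$\frac{3 \cdot 163 + W{\left(-449 \right)}}{-55158 - 290843} = \frac{3 \cdot 163 - 449 \left(1 - 449\right)}{-55158 - 290843} = \frac{489 - -201152}{-346001} = \left(489 + 201152\right) \left(- \frac{1}{346001}\right) = 201641 \left(- \frac{1}{346001}\right) = - \frac{201641}{346001}$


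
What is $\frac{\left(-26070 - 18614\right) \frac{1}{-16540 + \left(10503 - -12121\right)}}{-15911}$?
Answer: $\frac{11171}{24200631} \approx 0.0004616$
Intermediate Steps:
$\frac{\left(-26070 - 18614\right) \frac{1}{-16540 + \left(10503 - -12121\right)}}{-15911} = - \frac{44684}{-16540 + \left(10503 + 12121\right)} \left(- \frac{1}{15911}\right) = - \frac{44684}{-16540 + 22624} \left(- \frac{1}{15911}\right) = - \frac{44684}{6084} \left(- \frac{1}{15911}\right) = \left(-44684\right) \frac{1}{6084} \left(- \frac{1}{15911}\right) = \left(- \frac{11171}{1521}\right) \left(- \frac{1}{15911}\right) = \frac{11171}{24200631}$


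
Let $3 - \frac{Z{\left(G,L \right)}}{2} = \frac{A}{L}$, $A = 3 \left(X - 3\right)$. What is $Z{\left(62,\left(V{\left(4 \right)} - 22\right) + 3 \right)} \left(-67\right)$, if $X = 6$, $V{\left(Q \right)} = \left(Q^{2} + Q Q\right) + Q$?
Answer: $- \frac{5628}{17} \approx -331.06$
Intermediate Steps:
$V{\left(Q \right)} = Q + 2 Q^{2}$ ($V{\left(Q \right)} = \left(Q^{2} + Q^{2}\right) + Q = 2 Q^{2} + Q = Q + 2 Q^{2}$)
$A = 9$ ($A = 3 \left(6 - 3\right) = 3 \cdot 3 = 9$)
$Z{\left(G,L \right)} = 6 - \frac{18}{L}$ ($Z{\left(G,L \right)} = 6 - 2 \frac{9}{L} = 6 - \frac{18}{L}$)
$Z{\left(62,\left(V{\left(4 \right)} - 22\right) + 3 \right)} \left(-67\right) = \left(6 - \frac{18}{\left(4 \left(1 + 2 \cdot 4\right) - 22\right) + 3}\right) \left(-67\right) = \left(6 - \frac{18}{\left(4 \left(1 + 8\right) - 22\right) + 3}\right) \left(-67\right) = \left(6 - \frac{18}{\left(4 \cdot 9 - 22\right) + 3}\right) \left(-67\right) = \left(6 - \frac{18}{\left(36 - 22\right) + 3}\right) \left(-67\right) = \left(6 - \frac{18}{14 + 3}\right) \left(-67\right) = \left(6 - \frac{18}{17}\right) \left(-67\right) = \frac{84}{17} \left(-67\right) = - \frac{5628}{17}$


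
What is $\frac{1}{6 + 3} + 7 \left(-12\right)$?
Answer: $- \frac{755}{9} \approx -83.889$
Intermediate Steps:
$\frac{1}{6 + 3} + 7 \left(-12\right) = \frac{1}{9} - 84 = - \frac{755}{9}$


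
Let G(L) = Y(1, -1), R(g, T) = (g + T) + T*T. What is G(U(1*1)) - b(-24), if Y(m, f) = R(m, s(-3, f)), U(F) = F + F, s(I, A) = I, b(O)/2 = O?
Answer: 55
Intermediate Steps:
b(O) = 2*O
R(g, T) = T + g + T² (R(g, T) = (T + g) + T² = T + g + T²)
U(F) = 2*F
Y(m, f) = 6 + m (Y(m, f) = -3 + m + (-3)² = -3 + m + 9 = 6 + m)
G(L) = 7 (G(L) = 6 + 1 = 7)
G(U(1*1)) - b(-24) = 7 - 2*(-24) = 7 - 1*(-48) = 7 + 48 = 55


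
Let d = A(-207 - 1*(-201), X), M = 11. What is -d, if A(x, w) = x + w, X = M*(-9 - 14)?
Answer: 259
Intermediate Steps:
X = -253 (X = 11*(-9 - 14) = 11*(-23) = -253)
A(x, w) = w + x
d = -259 (d = -253 + (-207 - 1*(-201)) = -253 + (-207 + 201) = -253 - 6 = -259)
-d = -1*(-259) = 259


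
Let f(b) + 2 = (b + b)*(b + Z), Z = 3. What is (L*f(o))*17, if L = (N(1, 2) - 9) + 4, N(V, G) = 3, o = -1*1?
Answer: 204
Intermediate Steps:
o = -1
L = -2 (L = (3 - 9) + 4 = -6 + 4 = -2)
f(b) = -2 + 2*b*(3 + b) (f(b) = -2 + (b + b)*(b + 3) = -2 + (2*b)*(3 + b) = -2 + 2*b*(3 + b))
(L*f(o))*17 = -2*(-2 + 2*(-1)**2 + 6*(-1))*17 = -2*(-2 + 2*1 - 6)*17 = -2*(-2 + 2 - 6)*17 = -2*(-6)*17 = 12*17 = 204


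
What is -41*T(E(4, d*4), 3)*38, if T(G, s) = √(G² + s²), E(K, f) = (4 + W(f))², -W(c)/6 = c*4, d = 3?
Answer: -1558*√6505390345 ≈ -1.2566e+8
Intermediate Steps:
W(c) = -24*c (W(c) = -6*c*4 = -24*c)
E(K, f) = (4 - 24*f)²
-41*T(E(4, d*4), 3)*38 = -41*√((16*(-1 + 6*(3*4))²)² + 3²)*38 = -41*√((16*(-1 + 6*12)²)² + 9)*38 = -41*√((16*(-1 + 72)²)² + 9)*38 = -41*√((16*71²)² + 9)*38 = -41*√((16*5041)² + 9)*38 = -41*√(80656² + 9)*38 = -41*√(6505390336 + 9)*38 = -41*√6505390345*38 = -1558*√6505390345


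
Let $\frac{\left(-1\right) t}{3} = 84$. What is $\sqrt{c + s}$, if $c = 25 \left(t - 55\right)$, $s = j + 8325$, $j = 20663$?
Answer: $\sqrt{21313} \approx 145.99$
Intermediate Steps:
$t = -252$ ($t = \left(-3\right) 84 = -252$)
$s = 28988$ ($s = 20663 + 8325 = 28988$)
$c = -7675$ ($c = 25 \left(-252 - 55\right) = 25 \left(-307\right) = -7675$)
$\sqrt{c + s} = \sqrt{-7675 + 28988} = \sqrt{21313}$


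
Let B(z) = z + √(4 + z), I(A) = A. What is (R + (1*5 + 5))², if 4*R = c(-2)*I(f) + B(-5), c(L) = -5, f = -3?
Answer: (50 + I)²/16 ≈ 156.19 + 6.25*I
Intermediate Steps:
R = 5/2 + I/4 (R = (-5*(-3) + (-5 + √(4 - 5)))/4 = (15 + (-5 + √(-1)))/4 = (15 + (-5 + I))/4 = (10 + I)/4 = 5/2 + I/4 ≈ 2.5 + 0.25*I)
(R + (1*5 + 5))² = ((5/2 + I/4) + (1*5 + 5))² = ((5/2 + I/4) + (5 + 5))² = ((5/2 + I/4) + 10)² = (25/2 + I/4)²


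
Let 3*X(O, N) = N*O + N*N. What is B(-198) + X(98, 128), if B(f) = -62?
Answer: 28742/3 ≈ 9580.7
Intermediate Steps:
X(O, N) = N**2/3 + N*O/3 (X(O, N) = (N*O + N*N)/3 = (N*O + N**2)/3 = (N**2 + N*O)/3 = N**2/3 + N*O/3)
B(-198) + X(98, 128) = -62 + (1/3)*128*(128 + 98) = -62 + (1/3)*128*226 = -62 + 28928/3 = 28742/3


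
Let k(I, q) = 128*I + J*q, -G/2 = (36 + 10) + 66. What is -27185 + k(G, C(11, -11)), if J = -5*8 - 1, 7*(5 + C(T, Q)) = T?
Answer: -390015/7 ≈ -55716.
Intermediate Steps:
C(T, Q) = -5 + T/7
G = -224 (G = -2*((36 + 10) + 66) = -2*(46 + 66) = -2*112 = -224)
J = -41 (J = -40 - 1 = -41)
k(I, q) = -41*q + 128*I (k(I, q) = 128*I - 41*q = -41*q + 128*I)
-27185 + k(G, C(11, -11)) = -27185 + (-41*(-5 + (⅐)*11) + 128*(-224)) = -27185 + (-41*(-5 + 11/7) - 28672) = -27185 + (-41*(-24/7) - 28672) = -27185 + (984/7 - 28672) = -27185 - 199720/7 = -390015/7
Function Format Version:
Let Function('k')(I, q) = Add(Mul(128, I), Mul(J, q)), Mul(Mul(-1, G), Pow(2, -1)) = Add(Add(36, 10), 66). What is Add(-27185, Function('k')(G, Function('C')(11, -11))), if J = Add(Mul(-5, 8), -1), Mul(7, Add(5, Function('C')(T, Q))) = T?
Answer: Rational(-390015, 7) ≈ -55716.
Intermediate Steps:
Function('C')(T, Q) = Add(-5, Mul(Rational(1, 7), T))
G = -224 (G = Mul(-2, Add(Add(36, 10), 66)) = Mul(-2, Add(46, 66)) = Mul(-2, 112) = -224)
J = -41 (J = Add(-40, -1) = -41)
Function('k')(I, q) = Add(Mul(-41, q), Mul(128, I)) (Function('k')(I, q) = Add(Mul(128, I), Mul(-41, q)) = Add(Mul(-41, q), Mul(128, I)))
Add(-27185, Function('k')(G, Function('C')(11, -11))) = Add(-27185, Add(Mul(-41, Add(-5, Mul(Rational(1, 7), 11))), Mul(128, -224))) = Add(-27185, Add(Mul(-41, Add(-5, Rational(11, 7))), -28672)) = Add(-27185, Add(Mul(-41, Rational(-24, 7)), -28672)) = Add(-27185, Add(Rational(984, 7), -28672)) = Add(-27185, Rational(-199720, 7)) = Rational(-390015, 7)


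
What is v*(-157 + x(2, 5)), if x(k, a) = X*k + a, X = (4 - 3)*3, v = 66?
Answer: -9636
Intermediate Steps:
X = 3 (X = 1*3 = 3)
x(k, a) = a + 3*k (x(k, a) = 3*k + a = a + 3*k)
v*(-157 + x(2, 5)) = 66*(-157 + (5 + 3*2)) = 66*(-157 + (5 + 6)) = 66*(-157 + 11) = 66*(-146) = -9636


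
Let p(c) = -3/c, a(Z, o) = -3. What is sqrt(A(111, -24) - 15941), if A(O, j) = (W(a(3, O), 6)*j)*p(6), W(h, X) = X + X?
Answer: I*sqrt(15797) ≈ 125.69*I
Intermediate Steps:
W(h, X) = 2*X
A(O, j) = -6*j (A(O, j) = ((2*6)*j)*(-3/6) = (12*j)*(-3*1/6) = (12*j)*(-1/2) = -6*j)
sqrt(A(111, -24) - 15941) = sqrt(-6*(-24) - 15941) = sqrt(144 - 15941) = sqrt(-15797) = I*sqrt(15797)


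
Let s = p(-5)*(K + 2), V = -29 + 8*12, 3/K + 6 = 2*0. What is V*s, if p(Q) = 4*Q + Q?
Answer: -5025/2 ≈ -2512.5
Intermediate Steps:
p(Q) = 5*Q
K = -1/2 (K = 3/(-6 + 2*0) = 3/(-6 + 0) = 3/(-6) = 3*(-1/6) = -1/2 ≈ -0.50000)
V = 67 (V = -29 + 96 = 67)
s = -75/2 (s = (5*(-5))*(-1/2 + 2) = -25*3/2 = -75/2 ≈ -37.500)
V*s = 67*(-75/2) = -5025/2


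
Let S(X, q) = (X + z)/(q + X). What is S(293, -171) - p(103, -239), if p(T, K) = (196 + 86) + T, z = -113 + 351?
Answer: -46439/122 ≈ -380.65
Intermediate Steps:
z = 238
S(X, q) = (238 + X)/(X + q) (S(X, q) = (X + 238)/(q + X) = (238 + X)/(X + q))
p(T, K) = 282 + T
S(293, -171) - p(103, -239) = (238 + 293)/(293 - 171) - (282 + 103) = 531/122 - 1*385 = (1/122)*531 - 385 = 531/122 - 385 = -46439/122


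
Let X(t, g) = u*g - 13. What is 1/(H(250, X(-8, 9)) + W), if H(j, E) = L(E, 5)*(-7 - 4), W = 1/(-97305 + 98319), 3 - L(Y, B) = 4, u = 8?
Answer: 1014/11155 ≈ 0.090901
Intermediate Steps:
L(Y, B) = -1 (L(Y, B) = 3 - 1*4 = 3 - 4 = -1)
W = 1/1014 ≈ 0.00098619
X(t, g) = -13 + 8*g (X(t, g) = 8*g - 13 = -13 + 8*g)
H(j, E) = 11 (H(j, E) = -(-7 - 4) = -1*(-11) = 11)
1/(H(250, X(-8, 9)) + W) = 1/(11 + 1/1014) = 1/(11155/1014) = 1014/11155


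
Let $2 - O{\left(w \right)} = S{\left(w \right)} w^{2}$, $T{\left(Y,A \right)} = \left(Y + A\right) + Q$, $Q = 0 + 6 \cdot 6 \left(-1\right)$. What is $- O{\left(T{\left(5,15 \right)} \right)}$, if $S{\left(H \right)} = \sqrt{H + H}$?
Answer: $-2 + 1024 i \sqrt{2} \approx -2.0 + 1448.2 i$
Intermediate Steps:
$S{\left(H \right)} = \sqrt{2} \sqrt{H}$ ($S{\left(H \right)} = \sqrt{2 H} = \sqrt{2} \sqrt{H}$)
$Q = -36$ ($Q = 0 + 6 \left(-6\right) = 0 - 36 = -36$)
$T{\left(Y,A \right)} = -36 + A + Y$ ($T{\left(Y,A \right)} = \left(Y + A\right) - 36 = \left(A + Y\right) - 36 = -36 + A + Y$)
$O{\left(w \right)} = 2 - \sqrt{2} w^{\frac{5}{2}}$ ($O{\left(w \right)} = 2 - \sqrt{2} \sqrt{w} w^{2} = 2 - \sqrt{2} w^{\frac{5}{2}}$)
$- O{\left(T{\left(5,15 \right)} \right)} = - (2 - \sqrt{2} \left(-36 + 15 + 5\right)^{\frac{5}{2}}) = - (2 - \sqrt{2} \left(-16\right)^{\frac{5}{2}}) = - (2 - \sqrt{2} \cdot 1024 i) = - (2 - 1024 i \sqrt{2}) = -2 + 1024 i \sqrt{2}$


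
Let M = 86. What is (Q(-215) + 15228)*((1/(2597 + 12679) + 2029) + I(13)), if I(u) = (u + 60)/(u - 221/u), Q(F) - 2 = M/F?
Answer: 584744642066/19095 ≈ 3.0623e+7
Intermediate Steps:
Q(F) = 2 + 86/F
I(u) = (60 + u)/(u - 221/u)
(Q(-215) + 15228)*((1/(2597 + 12679) + 2029) + I(13)) = ((2 + 86/(-215)) + 15228)*((1/(2597 + 12679) + 2029) + 13*(60 + 13)/(-221 + 13**2)) = ((2 + 86*(-1/215)) + 15228)*((1/15276 + 2029) + 13*73/(-221 + 169)) = ((2 - 2/5) + 15228)*((1/15276 + 2029) + 13*73/(-52)) = (8/5 + 15228)*(30995005/15276 + 13*(-1/52)*73) = 76148*(30995005/15276 - 73/4)/5 = (76148/5)*(15358109/7638) = 584744642066/19095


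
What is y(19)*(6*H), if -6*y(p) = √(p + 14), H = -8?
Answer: 8*√33 ≈ 45.956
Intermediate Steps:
y(p) = -√(14 + p)/6 (y(p) = -√(p + 14)/6 = -√(14 + p)/6)
y(19)*(6*H) = (-√(14 + 19)/6)*(6*(-8)) = -√33/6*(-48) = 8*√33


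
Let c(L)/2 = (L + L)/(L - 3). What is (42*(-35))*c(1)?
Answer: 2940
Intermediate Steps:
c(L) = 4*L/(-3 + L) (c(L) = 2*((L + L)/(L - 3)) = 2*((2*L)/(-3 + L)) = 2*(2*L/(-3 + L)) = 4*L/(-3 + L))
(42*(-35))*c(1) = (42*(-35))*(4*1/(-3 + 1)) = -5880/(-2) = -5880*(-1)/2 = -1470*(-2) = 2940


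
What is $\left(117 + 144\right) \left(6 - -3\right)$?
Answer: $2349$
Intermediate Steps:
$\left(117 + 144\right) \left(6 - -3\right) = 261 \left(6 + 3\right) = 261 \cdot 9 = 2349$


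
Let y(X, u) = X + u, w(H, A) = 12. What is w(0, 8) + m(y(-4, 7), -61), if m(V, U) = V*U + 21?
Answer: -150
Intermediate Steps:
m(V, U) = 21 + U*V (m(V, U) = U*V + 21 = 21 + U*V)
w(0, 8) + m(y(-4, 7), -61) = 12 + (21 - 61*(-4 + 7)) = 12 + (21 - 61*3) = 12 + (21 - 183) = 12 - 162 = -150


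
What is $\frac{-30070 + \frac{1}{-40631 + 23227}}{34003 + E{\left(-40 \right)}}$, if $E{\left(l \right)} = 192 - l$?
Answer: $- \frac{523338281}{595825940} \approx -0.87834$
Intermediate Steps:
$\frac{-30070 + \frac{1}{-40631 + 23227}}{34003 + E{\left(-40 \right)}} = \frac{-30070 + \frac{1}{-40631 + 23227}}{34003 + \left(192 - -40\right)} = \frac{-30070 + \frac{1}{-17404}}{34003 + \left(192 + 40\right)} = \frac{-30070 - \frac{1}{17404}}{34003 + 232} = - \frac{523338281}{17404 \cdot 34235} = \left(- \frac{523338281}{17404}\right) \frac{1}{34235} = - \frac{523338281}{595825940}$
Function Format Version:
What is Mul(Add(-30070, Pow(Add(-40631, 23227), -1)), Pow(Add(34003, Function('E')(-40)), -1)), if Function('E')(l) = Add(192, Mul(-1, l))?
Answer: Rational(-523338281, 595825940) ≈ -0.87834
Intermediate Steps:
Mul(Add(-30070, Pow(Add(-40631, 23227), -1)), Pow(Add(34003, Function('E')(-40)), -1)) = Mul(Add(-30070, Pow(Add(-40631, 23227), -1)), Pow(Add(34003, Add(192, Mul(-1, -40))), -1)) = Mul(Add(-30070, Pow(-17404, -1)), Pow(Add(34003, Add(192, 40)), -1)) = Mul(Add(-30070, Rational(-1, 17404)), Pow(Add(34003, 232), -1)) = Mul(Rational(-523338281, 17404), Pow(34235, -1)) = Mul(Rational(-523338281, 17404), Rational(1, 34235)) = Rational(-523338281, 595825940)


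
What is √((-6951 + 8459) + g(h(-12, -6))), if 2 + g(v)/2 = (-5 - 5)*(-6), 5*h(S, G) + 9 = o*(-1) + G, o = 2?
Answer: 2*√406 ≈ 40.299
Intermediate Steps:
h(S, G) = -11/5 + G/5 (h(S, G) = -9/5 + (2*(-1) + G)/5 = -9/5 + (-2 + G)/5 = -9/5 + (-⅖ + G/5) = -11/5 + G/5)
g(v) = 116 (g(v) = -4 + 2*((-5 - 5)*(-6)) = -4 + 2*(-10*(-6)) = -4 + 2*60 = -4 + 120 = 116)
√((-6951 + 8459) + g(h(-12, -6))) = √((-6951 + 8459) + 116) = √(1508 + 116) = √1624 = 2*√406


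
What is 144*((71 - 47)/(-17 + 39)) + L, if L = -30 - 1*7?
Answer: 1321/11 ≈ 120.09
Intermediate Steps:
L = -37 (L = -30 - 7 = -37)
144*((71 - 47)/(-17 + 39)) + L = 144*((71 - 47)/(-17 + 39)) - 37 = 144*(24/22) - 37 = 144*(24*(1/22)) - 37 = 144*(12/11) - 37 = 1728/11 - 37 = 1321/11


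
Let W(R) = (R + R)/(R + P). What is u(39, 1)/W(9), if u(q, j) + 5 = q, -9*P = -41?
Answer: 2074/81 ≈ 25.605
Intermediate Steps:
P = 41/9 (P = -⅑*(-41) = 41/9 ≈ 4.5556)
u(q, j) = -5 + q
W(R) = 2*R/(41/9 + R) (W(R) = (R + R)/(R + 41/9) = (2*R)/(41/9 + R) = 2*R/(41/9 + R))
u(39, 1)/W(9) = (-5 + 39)/((18*9/(41 + 9*9))) = 34/((18*9/(41 + 81))) = 34/((18*9/122)) = 34/((18*9*(1/122))) = 34/(81/61) = 34*(61/81) = 2074/81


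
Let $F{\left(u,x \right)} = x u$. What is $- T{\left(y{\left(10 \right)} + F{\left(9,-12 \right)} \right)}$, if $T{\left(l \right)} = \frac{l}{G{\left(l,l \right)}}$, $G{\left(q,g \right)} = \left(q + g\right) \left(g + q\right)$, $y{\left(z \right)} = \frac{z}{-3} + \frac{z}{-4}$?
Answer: $\frac{3}{1366} \approx 0.0021962$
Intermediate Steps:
$F{\left(u,x \right)} = u x$
$y{\left(z \right)} = - \frac{7 z}{12}$ ($y{\left(z \right)} = z \left(- \frac{1}{3}\right) + z \left(- \frac{1}{4}\right) = - \frac{z}{3} - \frac{z}{4} = - \frac{7 z}{12}$)
$G{\left(q,g \right)} = \left(g + q\right)^{2}$ ($G{\left(q,g \right)} = \left(g + q\right) \left(g + q\right) = \left(g + q\right)^{2}$)
$T{\left(l \right)} = \frac{1}{4 l}$ ($T{\left(l \right)} = \frac{l}{\left(l + l\right)^{2}} = \frac{l}{\left(2 l\right)^{2}} = \frac{l}{4 l^{2}} = l \frac{1}{4 l^{2}} = \frac{1}{4 l}$)
$- T{\left(y{\left(10 \right)} + F{\left(9,-12 \right)} \right)} = - \frac{1}{4 \left(\left(- \frac{7}{12}\right) 10 + 9 \left(-12\right)\right)} = - \frac{1}{4 \left(- \frac{35}{6} - 108\right)} = - \frac{1}{4 \left(- \frac{683}{6}\right)} = - \frac{-6}{4 \cdot 683} = \left(-1\right) \left(- \frac{3}{1366}\right) = \frac{3}{1366}$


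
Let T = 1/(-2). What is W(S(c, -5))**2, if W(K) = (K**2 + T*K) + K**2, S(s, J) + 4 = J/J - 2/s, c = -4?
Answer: 3025/16 ≈ 189.06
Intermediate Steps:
T = -1/2 ≈ -0.50000
S(s, J) = -3 - 2/s (S(s, J) = -4 + (J/J - 2/s) = -4 + (1 - 2/s) = -3 - 2/s)
W(K) = 2*K**2 - K/2 (W(K) = (K**2 - K/2) + K**2 = 2*K**2 - K/2)
W(S(c, -5))**2 = ((-3 - 2/(-4))*(-1 + 4*(-3 - 2/(-4)))/2)**2 = ((-3 - 2*(-1/4))*(-1 + 4*(-3 - 2*(-1/4)))/2)**2 = ((-3 + 1/2)*(-1 + 4*(-3 + 1/2))/2)**2 = ((1/2)*(-5/2)*(-1 + 4*(-5/2)))**2 = ((1/2)*(-5/2)*(-1 - 10))**2 = ((1/2)*(-5/2)*(-11))**2 = (55/4)**2 = 3025/16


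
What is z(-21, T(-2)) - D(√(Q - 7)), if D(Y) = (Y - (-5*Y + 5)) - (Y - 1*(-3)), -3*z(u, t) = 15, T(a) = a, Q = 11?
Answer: -7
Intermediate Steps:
z(u, t) = -5 (z(u, t) = -⅓*15 = -5)
D(Y) = -8 + 5*Y (D(Y) = (Y - (5 - 5*Y)) - (Y + 3) = (Y + (-5 + 5*Y)) - (3 + Y) = (-5 + 6*Y) + (-3 - Y) = -8 + 5*Y)
z(-21, T(-2)) - D(√(Q - 7)) = -5 - (-8 + 5*√(11 - 7)) = -5 - (-8 + 5*√4) = -5 - (-8 + 5*2) = -5 - (-8 + 10) = -5 - 1*2 = -5 - 2 = -7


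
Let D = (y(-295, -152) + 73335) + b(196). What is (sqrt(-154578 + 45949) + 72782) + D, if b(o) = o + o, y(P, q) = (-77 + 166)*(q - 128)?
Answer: 121589 + I*sqrt(108629) ≈ 1.2159e+5 + 329.59*I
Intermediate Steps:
y(P, q) = -11392 + 89*q (y(P, q) = 89*(-128 + q) = -11392 + 89*q)
b(o) = 2*o
D = 48807 (D = ((-11392 + 89*(-152)) + 73335) + 2*196 = ((-11392 - 13528) + 73335) + 392 = (-24920 + 73335) + 392 = 48415 + 392 = 48807)
(sqrt(-154578 + 45949) + 72782) + D = (sqrt(-154578 + 45949) + 72782) + 48807 = (sqrt(-108629) + 72782) + 48807 = (I*sqrt(108629) + 72782) + 48807 = (72782 + I*sqrt(108629)) + 48807 = 121589 + I*sqrt(108629)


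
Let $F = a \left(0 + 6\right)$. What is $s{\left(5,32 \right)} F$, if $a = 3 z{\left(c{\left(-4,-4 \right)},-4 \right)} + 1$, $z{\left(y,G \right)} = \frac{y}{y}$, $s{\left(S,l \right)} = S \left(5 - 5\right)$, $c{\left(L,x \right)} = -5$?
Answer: $0$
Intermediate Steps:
$s{\left(S,l \right)} = 0$ ($s{\left(S,l \right)} = S 0 = 0$)
$z{\left(y,G \right)} = 1$
$a = 4$ ($a = 3 \cdot 1 + 1 = 3 + 1 = 4$)
$F = 24$ ($F = 4 \left(0 + 6\right) = 4 \cdot 6 = 24$)
$s{\left(5,32 \right)} F = 0 \cdot 24 = 0$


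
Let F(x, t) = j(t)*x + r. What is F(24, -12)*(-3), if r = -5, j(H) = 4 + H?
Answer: 591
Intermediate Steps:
F(x, t) = -5 + x*(4 + t) (F(x, t) = (4 + t)*x - 5 = x*(4 + t) - 5 = -5 + x*(4 + t))
F(24, -12)*(-3) = (-5 + 24*(4 - 12))*(-3) = (-5 + 24*(-8))*(-3) = (-5 - 192)*(-3) = -197*(-3) = 591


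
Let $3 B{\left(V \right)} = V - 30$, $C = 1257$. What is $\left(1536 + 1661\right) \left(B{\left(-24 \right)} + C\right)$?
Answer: $3961083$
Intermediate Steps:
$B{\left(V \right)} = -10 + \frac{V}{3}$ ($B{\left(V \right)} = \frac{V - 30}{3} = \frac{-30 + V}{3} = -10 + \frac{V}{3}$)
$\left(1536 + 1661\right) \left(B{\left(-24 \right)} + C\right) = \left(1536 + 1661\right) \left(\left(-10 + \frac{1}{3} \left(-24\right)\right) + 1257\right) = 3197 \left(\left(-10 - 8\right) + 1257\right) = 3197 \left(-18 + 1257\right) = 3197 \cdot 1239 = 3961083$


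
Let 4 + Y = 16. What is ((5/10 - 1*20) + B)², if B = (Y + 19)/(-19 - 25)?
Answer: 790321/1936 ≈ 408.22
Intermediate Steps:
Y = 12 (Y = -4 + 16 = 12)
B = -31/44 (B = (12 + 19)/(-19 - 25) = 31/(-44) = 31*(-1/44) = -31/44 ≈ -0.70455)
((5/10 - 1*20) + B)² = ((5/10 - 1*20) - 31/44)² = ((5*(⅒) - 20) - 31/44)² = ((½ - 20) - 31/44)² = (-39/2 - 31/44)² = (-889/44)² = 790321/1936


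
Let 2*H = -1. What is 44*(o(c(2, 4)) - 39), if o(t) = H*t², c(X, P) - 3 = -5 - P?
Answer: -2508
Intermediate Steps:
c(X, P) = -2 - P (c(X, P) = 3 + (-5 - P) = -2 - P)
H = -½ (H = (½)*(-1) = -½ ≈ -0.50000)
o(t) = -t²/2
44*(o(c(2, 4)) - 39) = 44*(-(-2 - 1*4)²/2 - 39) = 44*(-(-2 - 4)²/2 - 39) = 44*(-½*(-6)² - 39) = 44*(-½*36 - 39) = 44*(-18 - 39) = 44*(-57) = -2508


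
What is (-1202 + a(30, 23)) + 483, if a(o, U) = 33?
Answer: -686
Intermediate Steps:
(-1202 + a(30, 23)) + 483 = (-1202 + 33) + 483 = -1169 + 483 = -686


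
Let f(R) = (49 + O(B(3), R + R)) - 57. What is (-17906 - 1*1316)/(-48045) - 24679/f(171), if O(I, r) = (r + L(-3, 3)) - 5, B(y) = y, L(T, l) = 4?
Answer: -10624339/144135 ≈ -73.711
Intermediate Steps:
O(I, r) = -1 + r (O(I, r) = (r + 4) - 5 = (4 + r) - 5 = -1 + r)
f(R) = -9 + 2*R (f(R) = (49 + (-1 + (R + R))) - 57 = (49 + (-1 + 2*R)) - 57 = (48 + 2*R) - 57 = -9 + 2*R)
(-17906 - 1*1316)/(-48045) - 24679/f(171) = (-17906 - 1*1316)/(-48045) - 24679/(-9 + 2*171) = (-17906 - 1316)*(-1/48045) - 24679/(-9 + 342) = -19222*(-1/48045) - 24679/333 = 19222/48045 - 24679*1/333 = 19222/48045 - 667/9 = -10624339/144135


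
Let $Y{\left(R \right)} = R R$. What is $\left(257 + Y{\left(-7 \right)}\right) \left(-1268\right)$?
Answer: $-388008$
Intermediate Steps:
$Y{\left(R \right)} = R^{2}$
$\left(257 + Y{\left(-7 \right)}\right) \left(-1268\right) = \left(257 + \left(-7\right)^{2}\right) \left(-1268\right) = \left(257 + 49\right) \left(-1268\right) = 306 \left(-1268\right) = -388008$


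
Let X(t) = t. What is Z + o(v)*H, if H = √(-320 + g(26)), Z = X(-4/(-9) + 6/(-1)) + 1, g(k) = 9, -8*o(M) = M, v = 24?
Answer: -41/9 - 3*I*√311 ≈ -4.5556 - 52.906*I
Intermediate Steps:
o(M) = -M/8
Z = -41/9 (Z = (-4/(-9) + 6/(-1)) + 1 = (-4*(-⅑) + 6*(-1)) + 1 = (4/9 - 6) + 1 = -50/9 + 1 = -41/9 ≈ -4.5556)
H = I*√311 (H = √(-320 + 9) = √(-311) = I*√311 ≈ 17.635*I)
Z + o(v)*H = -41/9 + (-⅛*24)*(I*√311) = -41/9 - 3*I*√311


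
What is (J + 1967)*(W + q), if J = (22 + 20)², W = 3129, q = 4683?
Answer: 29146572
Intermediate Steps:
J = 1764 (J = 42² = 1764)
(J + 1967)*(W + q) = (1764 + 1967)*(3129 + 4683) = 3731*7812 = 29146572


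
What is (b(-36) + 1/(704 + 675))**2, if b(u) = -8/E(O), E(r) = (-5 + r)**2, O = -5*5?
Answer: 6416089/96270575625 ≈ 6.6646e-5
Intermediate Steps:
O = -25
b(u) = -2/225 (b(u) = -8/(-5 - 25)**2 = -8/((-30)**2) = -8/900 = -8*1/900 = -2/225)
(b(-36) + 1/(704 + 675))**2 = (-2/225 + 1/(704 + 675))**2 = (-2/225 + 1/1379)**2 = (-2533/310275)**2 = 6416089/96270575625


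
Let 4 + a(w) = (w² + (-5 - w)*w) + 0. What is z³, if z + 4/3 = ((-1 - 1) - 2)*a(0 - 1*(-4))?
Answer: 22906304/27 ≈ 8.4838e+5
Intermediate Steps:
a(w) = -4 + w² + w*(-5 - w) (a(w) = -4 + ((w² + (-5 - w)*w) + 0) = -4 + ((w² + w*(-5 - w)) + 0) = -4 + (w² + w*(-5 - w)) = -4 + w² + w*(-5 - w))
z = 284/3 (z = -4/3 + ((-1 - 1) - 2)*(-4 - 5*(0 - 1*(-4))) = -4/3 + (-2 - 2)*(-4 - 5*(0 + 4)) = -4/3 - 4*(-4 - 5*4) = -4/3 - 4*(-4 - 20) = -4/3 - 4*(-24) = -4/3 + 96 = 284/3 ≈ 94.667)
z³ = (284/3)³ = 22906304/27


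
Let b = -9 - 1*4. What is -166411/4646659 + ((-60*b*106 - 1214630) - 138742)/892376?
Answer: -1513243400141/1036641742946 ≈ -1.4598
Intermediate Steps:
b = -13 (b = -9 - 4 = -13)
-166411/4646659 + ((-60*b*106 - 1214630) - 138742)/892376 = -166411/4646659 + ((-60*(-13)*106 - 1214630) - 138742)/892376 = -166411*1/4646659 + ((780*106 - 1214630) - 138742)*(1/892376) = -166411/4646659 + ((82680 - 1214630) - 138742)*(1/892376) = -166411/4646659 + (-1131950 - 138742)*(1/892376) = -166411/4646659 - 1270692*1/892376 = -166411/4646659 - 317673/223094 = -1513243400141/1036641742946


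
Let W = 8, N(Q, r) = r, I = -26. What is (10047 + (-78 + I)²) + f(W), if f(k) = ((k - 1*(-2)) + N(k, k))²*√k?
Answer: 20863 + 648*√2 ≈ 21779.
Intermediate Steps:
f(k) = √k*(2 + 2*k)² (f(k) = ((k - 1*(-2)) + k)²*√k = ((k + 2) + k)²*√k = ((2 + k) + k)²*√k = (2 + 2*k)²*√k = √k*(2 + 2*k)²)
(10047 + (-78 + I)²) + f(W) = (10047 + (-78 - 26)²) + 4*√8*(1 + 8)² = (10047 + (-104)²) + 4*(2*√2)*9² = (10047 + 10816) + 4*(2*√2)*81 = 20863 + 648*√2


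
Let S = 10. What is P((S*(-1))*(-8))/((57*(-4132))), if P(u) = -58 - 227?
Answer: 5/4132 ≈ 0.0012101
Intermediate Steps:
P(u) = -285
P((S*(-1))*(-8))/((57*(-4132))) = -285/(57*(-4132)) = -285/(-235524) = -285*(-1/235524) = 5/4132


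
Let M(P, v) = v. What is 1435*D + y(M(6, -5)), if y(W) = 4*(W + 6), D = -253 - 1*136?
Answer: -558211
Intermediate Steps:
D = -389 (D = -253 - 136 = -389)
y(W) = 24 + 4*W (y(W) = 4*(6 + W) = 24 + 4*W)
1435*D + y(M(6, -5)) = 1435*(-389) + (24 + 4*(-5)) = -558215 + (24 - 20) = -558215 + 4 = -558211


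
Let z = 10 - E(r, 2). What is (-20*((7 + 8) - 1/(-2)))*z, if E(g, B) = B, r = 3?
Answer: -2480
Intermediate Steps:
z = 8 (z = 10 - 1*2 = 10 - 2 = 8)
(-20*((7 + 8) - 1/(-2)))*z = -20*((7 + 8) - 1/(-2))*8 = -20*(15 - 1*(-½))*8 = -20*(15 + ½)*8 = -20*31/2*8 = -310*8 = -2480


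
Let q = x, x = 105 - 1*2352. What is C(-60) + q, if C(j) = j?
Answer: -2307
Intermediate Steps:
x = -2247 (x = 105 - 2352 = -2247)
q = -2247
C(-60) + q = -60 - 2247 = -2307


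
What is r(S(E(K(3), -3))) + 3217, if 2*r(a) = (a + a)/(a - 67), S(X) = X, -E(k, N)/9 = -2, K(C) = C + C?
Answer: 157615/49 ≈ 3216.6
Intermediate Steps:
K(C) = 2*C
E(k, N) = 18 (E(k, N) = -9*(-2) = 18)
r(a) = a/(-67 + a) (r(a) = ((a + a)/(a - 67))/2 = ((2*a)/(-67 + a))/2 = (2*a/(-67 + a))/2 = a/(-67 + a))
r(S(E(K(3), -3))) + 3217 = 18/(-67 + 18) + 3217 = 18/(-49) + 3217 = 18*(-1/49) + 3217 = -18/49 + 3217 = 157615/49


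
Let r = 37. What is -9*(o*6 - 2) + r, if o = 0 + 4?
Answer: -161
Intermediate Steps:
o = 4
-9*(o*6 - 2) + r = -9*(4*6 - 2) + 37 = -9*(24 - 2) + 37 = -9*22 + 37 = -198 + 37 = -161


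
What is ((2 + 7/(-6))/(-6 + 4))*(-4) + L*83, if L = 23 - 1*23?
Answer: 5/3 ≈ 1.6667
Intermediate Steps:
L = 0 (L = 23 - 23 = 0)
((2 + 7/(-6))/(-6 + 4))*(-4) + L*83 = ((2 + 7/(-6))/(-6 + 4))*(-4) + 0*83 = ((2 + 7*(-⅙))/(-2))*(-4) + 0 = ((2 - 7/6)*(-½))*(-4) + 0 = ((⅚)*(-½))*(-4) + 0 = -5/12*(-4) + 0 = 5/3 + 0 = 5/3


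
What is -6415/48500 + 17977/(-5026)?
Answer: -90412629/24376100 ≈ -3.7091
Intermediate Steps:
-6415/48500 + 17977/(-5026) = -6415*1/48500 + 17977*(-1/5026) = -1283/9700 - 17977/5026 = -90412629/24376100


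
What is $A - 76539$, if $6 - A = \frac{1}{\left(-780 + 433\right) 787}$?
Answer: $- \frac{20900320436}{273089} \approx -76533.0$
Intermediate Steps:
$A = \frac{1638535}{273089}$ ($A = 6 - \frac{1}{\left(-780 + 433\right) 787} = 6 - \frac{1}{\left(-347\right) 787} = 6 - \frac{1}{-273089} = 6 - - \frac{1}{273089} = 6 + \frac{1}{273089} = \frac{1638535}{273089} \approx 6.0$)
$A - 76539 = \frac{1638535}{273089} - 76539 = - \frac{20900320436}{273089}$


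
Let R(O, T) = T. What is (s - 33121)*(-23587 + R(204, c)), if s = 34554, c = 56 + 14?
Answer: -33699861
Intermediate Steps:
c = 70
(s - 33121)*(-23587 + R(204, c)) = (34554 - 33121)*(-23587 + 70) = 1433*(-23517) = -33699861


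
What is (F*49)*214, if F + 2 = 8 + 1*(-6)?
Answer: 0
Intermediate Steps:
F = 0 (F = -2 + (8 + 1*(-6)) = -2 + (8 - 6) = -2 + 2 = 0)
(F*49)*214 = (0*49)*214 = 0*214 = 0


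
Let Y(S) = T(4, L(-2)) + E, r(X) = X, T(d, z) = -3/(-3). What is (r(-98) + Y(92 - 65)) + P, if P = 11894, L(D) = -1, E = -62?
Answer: 11735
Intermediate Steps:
T(d, z) = 1 (T(d, z) = -3*(-1/3) = 1)
Y(S) = -61 (Y(S) = 1 - 62 = -61)
(r(-98) + Y(92 - 65)) + P = (-98 - 61) + 11894 = -159 + 11894 = 11735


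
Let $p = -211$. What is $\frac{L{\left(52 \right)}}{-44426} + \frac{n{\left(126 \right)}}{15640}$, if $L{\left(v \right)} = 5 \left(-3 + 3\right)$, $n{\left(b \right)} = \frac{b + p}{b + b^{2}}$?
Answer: $- \frac{1}{2944368} \approx -3.3963 \cdot 10^{-7}$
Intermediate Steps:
$n{\left(b \right)} = \frac{-211 + b}{b + b^{2}}$ ($n{\left(b \right)} = \frac{b - 211}{b + b^{2}} = \frac{-211 + b}{b + b^{2}}$)
$L{\left(v \right)} = 0$ ($L{\left(v \right)} = 5 \cdot 0 = 0$)
$\frac{L{\left(52 \right)}}{-44426} + \frac{n{\left(126 \right)}}{15640} = \frac{0}{-44426} + \frac{\frac{1}{126} \frac{1}{1 + 126} \left(-211 + 126\right)}{15640} = 0 \left(- \frac{1}{44426}\right) + \frac{1}{126} \cdot \frac{1}{127} \left(-85\right) \frac{1}{15640} = 0 + \frac{1}{126} \cdot \frac{1}{127} \left(-85\right) \frac{1}{15640} = 0 - \frac{1}{2944368} = - \frac{1}{2944368}$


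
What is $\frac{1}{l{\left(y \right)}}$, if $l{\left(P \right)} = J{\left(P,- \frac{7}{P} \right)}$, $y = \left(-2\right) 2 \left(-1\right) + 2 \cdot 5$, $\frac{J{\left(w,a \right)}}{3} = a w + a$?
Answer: $- \frac{2}{45} \approx -0.044444$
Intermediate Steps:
$J{\left(w,a \right)} = 3 a + 3 a w$ ($J{\left(w,a \right)} = 3 \left(a w + a\right) = 3 \left(a + a w\right) = 3 a + 3 a w$)
$y = 14$ ($y = \left(-4\right) \left(-1\right) + 10 = 4 + 10 = 14$)
$l{\left(P \right)} = - \frac{21 \left(1 + P\right)}{P}$ ($l{\left(P \right)} = 3 \left(- \frac{7}{P}\right) \left(1 + P\right) = - \frac{21 \left(1 + P\right)}{P}$)
$\frac{1}{l{\left(y \right)}} = \frac{1}{-21 - \frac{21}{14}} = \frac{1}{-21 - \frac{3}{2}} = \frac{1}{- \frac{45}{2}} = - \frac{2}{45}$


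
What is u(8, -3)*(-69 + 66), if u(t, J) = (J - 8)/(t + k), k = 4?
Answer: 11/4 ≈ 2.7500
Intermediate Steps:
u(t, J) = (-8 + J)/(4 + t) (u(t, J) = (J - 8)/(t + 4) = (-8 + J)/(4 + t))
u(8, -3)*(-69 + 66) = ((-8 - 3)/(4 + 8))*(-69 + 66) = (-11/12)*(-3) = ((1/12)*(-11))*(-3) = -11/12*(-3) = 11/4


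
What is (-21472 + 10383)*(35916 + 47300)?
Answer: -922782224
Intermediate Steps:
(-21472 + 10383)*(35916 + 47300) = -11089*83216 = -922782224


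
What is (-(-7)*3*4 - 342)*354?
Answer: -91332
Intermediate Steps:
(-(-7)*3*4 - 342)*354 = (-7*(-3)*4 - 342)*354 = (21*4 - 342)*354 = (84 - 342)*354 = -258*354 = -91332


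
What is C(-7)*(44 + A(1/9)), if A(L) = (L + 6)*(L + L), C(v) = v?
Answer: -25718/81 ≈ -317.51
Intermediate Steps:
A(L) = 2*L*(6 + L) (A(L) = (6 + L)*(2*L) = 2*L*(6 + L))
C(-7)*(44 + A(1/9)) = -7*(44 + 2*(6 + 1/9)/9) = -7*(44 + 2*(⅑)*(6 + ⅑)) = -7*(44 + 2*(⅑)*(55/9)) = -7*(44 + 110/81) = -7*3674/81 = -25718/81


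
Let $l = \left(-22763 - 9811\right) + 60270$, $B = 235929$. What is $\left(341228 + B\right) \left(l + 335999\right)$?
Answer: $209909115115$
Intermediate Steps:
$l = 27696$ ($l = -32574 + 60270 = 27696$)
$\left(341228 + B\right) \left(l + 335999\right) = \left(341228 + 235929\right) \left(27696 + 335999\right) = 577157 \cdot 363695 = 209909115115$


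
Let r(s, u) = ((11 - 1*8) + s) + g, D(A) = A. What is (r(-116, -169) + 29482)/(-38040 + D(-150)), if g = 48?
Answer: -29417/38190 ≈ -0.77028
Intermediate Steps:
r(s, u) = 51 + s (r(s, u) = ((11 - 1*8) + s) + 48 = ((11 - 8) + s) + 48 = (3 + s) + 48 = 51 + s)
(r(-116, -169) + 29482)/(-38040 + D(-150)) = ((51 - 116) + 29482)/(-38040 - 150) = (-65 + 29482)/(-38190) = 29417*(-1/38190) = -29417/38190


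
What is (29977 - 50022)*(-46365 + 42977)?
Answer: 67912460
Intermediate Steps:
(29977 - 50022)*(-46365 + 42977) = -20045*(-3388) = 67912460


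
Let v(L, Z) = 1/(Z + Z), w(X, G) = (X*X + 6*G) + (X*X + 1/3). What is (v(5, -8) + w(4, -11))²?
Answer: 2621161/2304 ≈ 1137.7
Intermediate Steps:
w(X, G) = ⅓ + 2*X² + 6*G (w(X, G) = (X² + 6*G) + (X² + ⅓) = (X² + 6*G) + (⅓ + X²) = ⅓ + 2*X² + 6*G)
v(L, Z) = 1/(2*Z)
(v(5, -8) + w(4, -11))² = ((½)/(-8) + (⅓ + 2*4² + 6*(-11)))² = ((½)*(-⅛) + (⅓ + 2*16 - 66))² = (-1/16 + (⅓ + 32 - 66))² = (-1/16 - 101/3)² = (-1619/48)² = 2621161/2304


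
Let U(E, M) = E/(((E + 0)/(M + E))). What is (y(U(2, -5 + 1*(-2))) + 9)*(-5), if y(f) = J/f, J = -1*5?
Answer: -50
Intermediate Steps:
J = -5
U(E, M) = E + M (U(E, M) = E/((E/(E + M))) = E*((E + M)/E) = E + M)
y(f) = -5/f
(y(U(2, -5 + 1*(-2))) + 9)*(-5) = (-5/(2 + (-5 + 1*(-2))) + 9)*(-5) = (-5/(2 + (-5 - 2)) + 9)*(-5) = (-5/(2 - 7) + 9)*(-5) = (-5/(-5) + 9)*(-5) = (-5*(-⅕) + 9)*(-5) = (1 + 9)*(-5) = 10*(-5) = -50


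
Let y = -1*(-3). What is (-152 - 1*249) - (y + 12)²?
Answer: -626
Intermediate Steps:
y = 3
(-152 - 1*249) - (y + 12)² = (-152 - 1*249) - (3 + 12)² = (-152 - 249) - 1*15² = -401 - 1*225 = -401 - 225 = -626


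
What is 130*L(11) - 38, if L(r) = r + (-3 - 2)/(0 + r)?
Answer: 14662/11 ≈ 1332.9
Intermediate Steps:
L(r) = r - 5/r
130*L(11) - 38 = 130*(11 - 5/11) - 38 = 130*(116/11) - 38 = 15080/11 - 38 = 14662/11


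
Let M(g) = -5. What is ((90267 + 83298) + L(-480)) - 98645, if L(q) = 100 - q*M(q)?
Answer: 72620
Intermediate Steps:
L(q) = 100 + 5*q (L(q) = 100 - q*(-5) = 100 - (-5)*q = 100 + 5*q)
((90267 + 83298) + L(-480)) - 98645 = ((90267 + 83298) + (100 + 5*(-480))) - 98645 = (173565 + (100 - 2400)) - 98645 = (173565 - 2300) - 98645 = 171265 - 98645 = 72620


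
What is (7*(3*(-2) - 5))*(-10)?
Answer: 770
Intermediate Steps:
(7*(3*(-2) - 5))*(-10) = (7*(-6 - 5))*(-10) = (7*(-11))*(-10) = -77*(-10) = 770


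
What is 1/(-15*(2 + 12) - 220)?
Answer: -1/430 ≈ -0.0023256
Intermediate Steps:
1/(-15*(2 + 12) - 220) = 1/(-15*14 - 220) = 1/(-210 - 220) = 1/(-430) = -1/430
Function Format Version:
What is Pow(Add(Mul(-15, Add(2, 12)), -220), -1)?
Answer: Rational(-1, 430) ≈ -0.0023256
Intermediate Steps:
Pow(Add(Mul(-15, Add(2, 12)), -220), -1) = Pow(Add(Mul(-15, 14), -220), -1) = Pow(Add(-210, -220), -1) = Pow(-430, -1) = Rational(-1, 430)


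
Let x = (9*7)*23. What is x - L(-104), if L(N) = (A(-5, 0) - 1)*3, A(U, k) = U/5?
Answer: 1455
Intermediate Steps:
A(U, k) = U/5 (A(U, k) = U*(⅕) = U/5)
L(N) = -6 (L(N) = ((⅕)*(-5) - 1)*3 = (-1 - 1)*3 = -2*3 = -6)
x = 1449 (x = 63*23 = 1449)
x - L(-104) = 1449 - 1*(-6) = 1449 + 6 = 1455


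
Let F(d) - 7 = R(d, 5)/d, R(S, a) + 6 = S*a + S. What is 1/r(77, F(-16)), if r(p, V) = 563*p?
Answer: 1/43351 ≈ 2.3068e-5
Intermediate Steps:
R(S, a) = -6 + S + S*a (R(S, a) = -6 + (S*a + S) = -6 + (S + S*a) = -6 + S + S*a)
F(d) = 7 + (-6 + 6*d)/d (F(d) = 7 + (-6 + d + d*5)/d = 7 + (-6 + d + 5*d)/d = 7 + (-6 + 6*d)/d)
1/r(77, F(-16)) = 1/(563*77) = 1/43351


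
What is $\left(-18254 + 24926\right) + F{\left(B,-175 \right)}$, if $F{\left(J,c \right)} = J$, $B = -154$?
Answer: $6518$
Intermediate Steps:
$\left(-18254 + 24926\right) + F{\left(B,-175 \right)} = \left(-18254 + 24926\right) - 154 = 6672 - 154 = 6518$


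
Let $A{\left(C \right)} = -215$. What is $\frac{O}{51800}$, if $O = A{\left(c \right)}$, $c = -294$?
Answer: $- \frac{43}{10360} \approx -0.0041506$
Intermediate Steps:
$O = -215$
$\frac{O}{51800} = - \frac{215}{51800} = \left(-215\right) \frac{1}{51800} = - \frac{43}{10360}$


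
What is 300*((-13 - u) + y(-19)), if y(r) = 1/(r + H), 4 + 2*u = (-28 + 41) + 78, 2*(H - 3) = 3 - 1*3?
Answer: -67875/4 ≈ -16969.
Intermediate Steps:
H = 3 (H = 3 + (3 - 1*3)/2 = 3 + (3 - 3)/2 = 3 + (½)*0 = 3 + 0 = 3)
u = 87/2 (u = -2 + ((-28 + 41) + 78)/2 = -2 + (13 + 78)/2 = -2 + (½)*91 = -2 + 91/2 = 87/2 ≈ 43.500)
y(r) = 1/(3 + r) (y(r) = 1/(r + 3) = 1/(3 + r))
300*((-13 - u) + y(-19)) = 300*((-13 - 1*87/2) + 1/(3 - 19)) = 300*((-13 - 87/2) + 1/(-16)) = 300*(-113/2 - 1/16) = 300*(-905/16) = -67875/4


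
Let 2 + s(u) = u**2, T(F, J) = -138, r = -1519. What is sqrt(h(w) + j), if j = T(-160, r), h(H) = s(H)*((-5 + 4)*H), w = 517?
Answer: I*sqrt(138187517) ≈ 11755.0*I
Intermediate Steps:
s(u) = -2 + u**2
h(H) = -H*(-2 + H**2) (h(H) = (-2 + H**2)*((-5 + 4)*H) = (-2 + H**2)*(-H) = -H*(-2 + H**2))
j = -138
sqrt(h(w) + j) = sqrt(517*(2 - 1*517**2) - 138) = sqrt(517*(2 - 1*267289) - 138) = sqrt(517*(2 - 267289) - 138) = sqrt(517*(-267287) - 138) = sqrt(-138187379 - 138) = sqrt(-138187517) = I*sqrt(138187517)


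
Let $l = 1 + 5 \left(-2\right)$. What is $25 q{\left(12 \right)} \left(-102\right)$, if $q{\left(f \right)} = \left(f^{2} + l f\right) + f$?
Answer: $-122400$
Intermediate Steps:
$l = -9$ ($l = 1 - 10 = -9$)
$q{\left(f \right)} = f^{2} - 8 f$ ($q{\left(f \right)} = \left(f^{2} - 9 f\right) + f = f^{2} - 8 f$)
$25 q{\left(12 \right)} \left(-102\right) = 25 \cdot 12 \left(-8 + 12\right) \left(-102\right) = 25 \cdot 12 \cdot 4 \left(-102\right) = 25 \cdot 48 \left(-102\right) = 25 \left(-4896\right) = -122400$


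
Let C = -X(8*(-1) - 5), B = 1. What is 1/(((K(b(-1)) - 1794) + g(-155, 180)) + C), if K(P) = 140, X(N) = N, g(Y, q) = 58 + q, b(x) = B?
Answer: -1/1403 ≈ -0.00071276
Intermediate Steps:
b(x) = 1
C = 13 (C = -(8*(-1) - 5) = -(-8 - 5) = -1*(-13) = 13)
1/(((K(b(-1)) - 1794) + g(-155, 180)) + C) = 1/(((140 - 1794) + (58 + 180)) + 13) = 1/((-1654 + 238) + 13) = 1/(-1416 + 13) = 1/(-1403) = -1/1403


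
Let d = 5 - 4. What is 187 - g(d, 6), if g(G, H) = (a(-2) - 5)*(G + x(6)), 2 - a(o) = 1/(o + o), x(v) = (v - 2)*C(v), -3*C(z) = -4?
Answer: 2453/12 ≈ 204.42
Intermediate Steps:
C(z) = 4/3 (C(z) = -⅓*(-4) = 4/3)
d = 1
x(v) = -8/3 + 4*v/3 (x(v) = (v - 2)*(4/3) = (-2 + v)*(4/3) = -8/3 + 4*v/3)
a(o) = 2 - 1/(2*o) (a(o) = 2 - 1/(o + o) = 2 - 1/(2*o))
g(G, H) = -44/3 - 11*G/4 (g(G, H) = ((2 - ½/(-2)) - 5)*(G + (-8/3 + (4/3)*6)) = ((2 - ½*(-½)) - 5)*(G + (-8/3 + 8)) = ((2 + ¼) - 5)*(G + 16/3) = (9/4 - 5)*(16/3 + G) = -11*(16/3 + G)/4 = -44/3 - 11*G/4)
187 - g(d, 6) = 187 - (-44/3 - 11/4*1) = 187 - (-44/3 - 11/4) = 187 - 1*(-209/12) = 187 + 209/12 = 2453/12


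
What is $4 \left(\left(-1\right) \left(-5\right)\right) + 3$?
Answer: $23$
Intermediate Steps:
$4 \left(\left(-1\right) \left(-5\right)\right) + 3 = 4 \cdot 5 + 3 = 20 + 3 = 23$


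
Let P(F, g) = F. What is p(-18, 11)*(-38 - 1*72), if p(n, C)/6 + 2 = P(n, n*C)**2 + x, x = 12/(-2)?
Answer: -208560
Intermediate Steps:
x = -6 (x = 12*(-1/2) = -6)
p(n, C) = -48 + 6*n**2 (p(n, C) = -12 + 6*(n**2 - 6) = -12 + 6*(-6 + n**2) = -12 + (-36 + 6*n**2) = -48 + 6*n**2)
p(-18, 11)*(-38 - 1*72) = (-48 + 6*(-18)**2)*(-38 - 1*72) = (-48 + 6*324)*(-38 - 72) = (-48 + 1944)*(-110) = 1896*(-110) = -208560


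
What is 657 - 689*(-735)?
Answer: 507072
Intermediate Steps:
657 - 689*(-735) = 657 + 506415 = 507072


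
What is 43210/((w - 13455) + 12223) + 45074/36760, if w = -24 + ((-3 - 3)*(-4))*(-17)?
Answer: -94587279/3823040 ≈ -24.741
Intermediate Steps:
w = -432 (w = -24 - 6*(-4)*(-17) = -24 + 24*(-17) = -24 - 408 = -432)
43210/((w - 13455) + 12223) + 45074/36760 = 43210/((-432 - 13455) + 12223) + 45074/36760 = 43210/(-13887 + 12223) + 45074*(1/36760) = 43210/(-1664) + 22537/18380 = 43210*(-1/1664) + 22537/18380 = -21605/832 + 22537/18380 = -94587279/3823040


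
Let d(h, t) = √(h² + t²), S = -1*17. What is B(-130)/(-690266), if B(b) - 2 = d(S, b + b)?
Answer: -1/345133 - √67889/690266 ≈ -0.00038037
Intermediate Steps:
S = -17
B(b) = 2 + √(289 + 4*b²) (B(b) = 2 + √((-17)² + (b + b)²) = 2 + √(289 + (2*b)²) = 2 + √(289 + 4*b²))
B(-130)/(-690266) = (2 + √(289 + 4*(-130)²))/(-690266) = (2 + √(289 + 4*16900))*(-1/690266) = (2 + √(289 + 67600))*(-1/690266) = (2 + √67889)*(-1/690266) = -1/345133 - √67889/690266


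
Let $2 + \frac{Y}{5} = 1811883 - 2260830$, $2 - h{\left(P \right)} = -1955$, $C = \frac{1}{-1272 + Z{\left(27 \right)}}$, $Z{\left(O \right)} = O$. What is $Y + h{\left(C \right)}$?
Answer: $-2242788$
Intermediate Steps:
$C = - \frac{1}{1245}$ ($C = \frac{1}{-1272 + 27} = \frac{1}{-1245} = - \frac{1}{1245} \approx -0.00080321$)
$h{\left(P \right)} = 1957$ ($h{\left(P \right)} = 2 - -1955 = 2 + 1955 = 1957$)
$Y = -2244745$ ($Y = -10 + 5 \left(1811883 - 2260830\right) = -10 + 5 \left(-448947\right) = -10 - 2244735 = -2244745$)
$Y + h{\left(C \right)} = -2244745 + 1957 = -2242788$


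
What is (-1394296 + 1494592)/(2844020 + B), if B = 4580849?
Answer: 100296/7424869 ≈ 0.013508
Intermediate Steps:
(-1394296 + 1494592)/(2844020 + B) = (-1394296 + 1494592)/(2844020 + 4580849) = 100296/7424869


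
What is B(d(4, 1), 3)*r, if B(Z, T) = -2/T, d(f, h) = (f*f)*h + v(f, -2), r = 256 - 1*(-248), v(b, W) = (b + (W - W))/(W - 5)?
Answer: -336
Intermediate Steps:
v(b, W) = b/(-5 + W) (v(b, W) = (b + 0)/(-5 + W) = b/(-5 + W))
r = 504 (r = 256 + 248 = 504)
d(f, h) = -f/7 + h*f**2 (d(f, h) = (f*f)*h + f/(-5 - 2) = f**2*h + f/(-7) = h*f**2 + f*(-1/7) = h*f**2 - f/7 = -f/7 + h*f**2)
B(d(4, 1), 3)*r = -2/3*504 = -336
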